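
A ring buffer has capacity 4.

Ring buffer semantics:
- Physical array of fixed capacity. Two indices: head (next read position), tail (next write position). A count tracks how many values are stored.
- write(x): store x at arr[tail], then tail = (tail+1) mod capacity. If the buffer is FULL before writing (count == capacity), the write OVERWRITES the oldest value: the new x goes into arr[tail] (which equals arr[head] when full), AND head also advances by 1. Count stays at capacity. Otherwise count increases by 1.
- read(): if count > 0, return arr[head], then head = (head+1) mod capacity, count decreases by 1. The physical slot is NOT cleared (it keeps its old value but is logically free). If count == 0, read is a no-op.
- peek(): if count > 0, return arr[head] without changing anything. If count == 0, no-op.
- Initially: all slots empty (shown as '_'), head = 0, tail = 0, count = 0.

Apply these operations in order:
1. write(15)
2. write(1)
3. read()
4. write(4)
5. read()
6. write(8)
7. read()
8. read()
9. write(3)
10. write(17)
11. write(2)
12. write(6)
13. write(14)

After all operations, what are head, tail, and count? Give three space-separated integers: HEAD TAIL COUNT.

After op 1 (write(15)): arr=[15 _ _ _] head=0 tail=1 count=1
After op 2 (write(1)): arr=[15 1 _ _] head=0 tail=2 count=2
After op 3 (read()): arr=[15 1 _ _] head=1 tail=2 count=1
After op 4 (write(4)): arr=[15 1 4 _] head=1 tail=3 count=2
After op 5 (read()): arr=[15 1 4 _] head=2 tail=3 count=1
After op 6 (write(8)): arr=[15 1 4 8] head=2 tail=0 count=2
After op 7 (read()): arr=[15 1 4 8] head=3 tail=0 count=1
After op 8 (read()): arr=[15 1 4 8] head=0 tail=0 count=0
After op 9 (write(3)): arr=[3 1 4 8] head=0 tail=1 count=1
After op 10 (write(17)): arr=[3 17 4 8] head=0 tail=2 count=2
After op 11 (write(2)): arr=[3 17 2 8] head=0 tail=3 count=3
After op 12 (write(6)): arr=[3 17 2 6] head=0 tail=0 count=4
After op 13 (write(14)): arr=[14 17 2 6] head=1 tail=1 count=4

Answer: 1 1 4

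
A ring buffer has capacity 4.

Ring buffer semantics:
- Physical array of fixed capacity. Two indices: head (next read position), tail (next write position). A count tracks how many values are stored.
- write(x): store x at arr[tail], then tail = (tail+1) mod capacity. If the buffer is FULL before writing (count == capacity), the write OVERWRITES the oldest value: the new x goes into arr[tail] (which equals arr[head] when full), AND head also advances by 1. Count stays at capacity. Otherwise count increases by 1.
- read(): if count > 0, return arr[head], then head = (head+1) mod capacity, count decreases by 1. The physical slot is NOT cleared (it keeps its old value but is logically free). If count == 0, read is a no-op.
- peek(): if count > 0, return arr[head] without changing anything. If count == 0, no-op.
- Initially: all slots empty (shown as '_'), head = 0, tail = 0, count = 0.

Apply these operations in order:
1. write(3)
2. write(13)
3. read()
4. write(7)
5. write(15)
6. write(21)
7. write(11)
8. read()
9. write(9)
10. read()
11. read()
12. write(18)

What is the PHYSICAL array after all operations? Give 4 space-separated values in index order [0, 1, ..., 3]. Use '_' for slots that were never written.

After op 1 (write(3)): arr=[3 _ _ _] head=0 tail=1 count=1
After op 2 (write(13)): arr=[3 13 _ _] head=0 tail=2 count=2
After op 3 (read()): arr=[3 13 _ _] head=1 tail=2 count=1
After op 4 (write(7)): arr=[3 13 7 _] head=1 tail=3 count=2
After op 5 (write(15)): arr=[3 13 7 15] head=1 tail=0 count=3
After op 6 (write(21)): arr=[21 13 7 15] head=1 tail=1 count=4
After op 7 (write(11)): arr=[21 11 7 15] head=2 tail=2 count=4
After op 8 (read()): arr=[21 11 7 15] head=3 tail=2 count=3
After op 9 (write(9)): arr=[21 11 9 15] head=3 tail=3 count=4
After op 10 (read()): arr=[21 11 9 15] head=0 tail=3 count=3
After op 11 (read()): arr=[21 11 9 15] head=1 tail=3 count=2
After op 12 (write(18)): arr=[21 11 9 18] head=1 tail=0 count=3

Answer: 21 11 9 18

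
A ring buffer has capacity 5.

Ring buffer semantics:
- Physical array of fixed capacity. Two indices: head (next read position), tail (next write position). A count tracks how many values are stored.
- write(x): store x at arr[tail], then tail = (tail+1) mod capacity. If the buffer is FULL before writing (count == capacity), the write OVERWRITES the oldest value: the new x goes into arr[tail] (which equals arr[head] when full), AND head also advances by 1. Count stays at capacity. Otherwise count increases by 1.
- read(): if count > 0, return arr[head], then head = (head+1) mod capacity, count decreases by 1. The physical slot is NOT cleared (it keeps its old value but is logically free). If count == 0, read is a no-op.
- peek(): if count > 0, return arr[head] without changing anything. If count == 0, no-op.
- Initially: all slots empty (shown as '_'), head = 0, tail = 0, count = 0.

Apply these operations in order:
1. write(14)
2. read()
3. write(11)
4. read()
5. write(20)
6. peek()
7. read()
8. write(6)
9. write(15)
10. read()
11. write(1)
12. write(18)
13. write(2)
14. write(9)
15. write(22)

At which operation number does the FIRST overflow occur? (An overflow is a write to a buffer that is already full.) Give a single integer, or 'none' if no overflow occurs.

After op 1 (write(14)): arr=[14 _ _ _ _] head=0 tail=1 count=1
After op 2 (read()): arr=[14 _ _ _ _] head=1 tail=1 count=0
After op 3 (write(11)): arr=[14 11 _ _ _] head=1 tail=2 count=1
After op 4 (read()): arr=[14 11 _ _ _] head=2 tail=2 count=0
After op 5 (write(20)): arr=[14 11 20 _ _] head=2 tail=3 count=1
After op 6 (peek()): arr=[14 11 20 _ _] head=2 tail=3 count=1
After op 7 (read()): arr=[14 11 20 _ _] head=3 tail=3 count=0
After op 8 (write(6)): arr=[14 11 20 6 _] head=3 tail=4 count=1
After op 9 (write(15)): arr=[14 11 20 6 15] head=3 tail=0 count=2
After op 10 (read()): arr=[14 11 20 6 15] head=4 tail=0 count=1
After op 11 (write(1)): arr=[1 11 20 6 15] head=4 tail=1 count=2
After op 12 (write(18)): arr=[1 18 20 6 15] head=4 tail=2 count=3
After op 13 (write(2)): arr=[1 18 2 6 15] head=4 tail=3 count=4
After op 14 (write(9)): arr=[1 18 2 9 15] head=4 tail=4 count=5
After op 15 (write(22)): arr=[1 18 2 9 22] head=0 tail=0 count=5

Answer: 15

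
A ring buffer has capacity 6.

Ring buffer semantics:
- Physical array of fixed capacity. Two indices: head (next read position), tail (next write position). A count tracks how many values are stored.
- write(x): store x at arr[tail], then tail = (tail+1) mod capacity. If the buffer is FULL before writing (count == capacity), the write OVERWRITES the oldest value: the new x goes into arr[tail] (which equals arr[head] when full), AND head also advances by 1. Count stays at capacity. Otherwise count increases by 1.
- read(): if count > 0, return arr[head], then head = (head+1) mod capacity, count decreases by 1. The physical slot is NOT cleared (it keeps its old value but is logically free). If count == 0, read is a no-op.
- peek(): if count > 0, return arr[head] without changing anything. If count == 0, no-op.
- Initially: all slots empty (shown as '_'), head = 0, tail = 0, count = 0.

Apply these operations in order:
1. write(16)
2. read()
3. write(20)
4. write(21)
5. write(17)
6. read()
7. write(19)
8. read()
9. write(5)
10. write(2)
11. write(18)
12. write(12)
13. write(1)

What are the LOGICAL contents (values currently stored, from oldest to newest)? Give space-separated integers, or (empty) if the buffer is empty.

After op 1 (write(16)): arr=[16 _ _ _ _ _] head=0 tail=1 count=1
After op 2 (read()): arr=[16 _ _ _ _ _] head=1 tail=1 count=0
After op 3 (write(20)): arr=[16 20 _ _ _ _] head=1 tail=2 count=1
After op 4 (write(21)): arr=[16 20 21 _ _ _] head=1 tail=3 count=2
After op 5 (write(17)): arr=[16 20 21 17 _ _] head=1 tail=4 count=3
After op 6 (read()): arr=[16 20 21 17 _ _] head=2 tail=4 count=2
After op 7 (write(19)): arr=[16 20 21 17 19 _] head=2 tail=5 count=3
After op 8 (read()): arr=[16 20 21 17 19 _] head=3 tail=5 count=2
After op 9 (write(5)): arr=[16 20 21 17 19 5] head=3 tail=0 count=3
After op 10 (write(2)): arr=[2 20 21 17 19 5] head=3 tail=1 count=4
After op 11 (write(18)): arr=[2 18 21 17 19 5] head=3 tail=2 count=5
After op 12 (write(12)): arr=[2 18 12 17 19 5] head=3 tail=3 count=6
After op 13 (write(1)): arr=[2 18 12 1 19 5] head=4 tail=4 count=6

Answer: 19 5 2 18 12 1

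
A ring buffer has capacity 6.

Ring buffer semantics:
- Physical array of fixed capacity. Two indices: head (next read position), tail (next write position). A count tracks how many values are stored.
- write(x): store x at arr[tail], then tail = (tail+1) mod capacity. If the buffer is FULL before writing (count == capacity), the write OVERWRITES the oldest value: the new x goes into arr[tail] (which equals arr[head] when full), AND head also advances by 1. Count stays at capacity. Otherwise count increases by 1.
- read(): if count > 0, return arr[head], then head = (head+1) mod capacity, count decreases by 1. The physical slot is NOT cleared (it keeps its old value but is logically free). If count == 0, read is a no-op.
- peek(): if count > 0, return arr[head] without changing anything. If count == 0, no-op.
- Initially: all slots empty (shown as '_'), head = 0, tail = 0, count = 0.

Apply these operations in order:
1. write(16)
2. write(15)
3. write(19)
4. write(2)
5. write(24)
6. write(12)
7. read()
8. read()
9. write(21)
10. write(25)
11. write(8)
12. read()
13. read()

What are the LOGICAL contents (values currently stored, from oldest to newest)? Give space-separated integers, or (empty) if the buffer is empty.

Answer: 12 21 25 8

Derivation:
After op 1 (write(16)): arr=[16 _ _ _ _ _] head=0 tail=1 count=1
After op 2 (write(15)): arr=[16 15 _ _ _ _] head=0 tail=2 count=2
After op 3 (write(19)): arr=[16 15 19 _ _ _] head=0 tail=3 count=3
After op 4 (write(2)): arr=[16 15 19 2 _ _] head=0 tail=4 count=4
After op 5 (write(24)): arr=[16 15 19 2 24 _] head=0 tail=5 count=5
After op 6 (write(12)): arr=[16 15 19 2 24 12] head=0 tail=0 count=6
After op 7 (read()): arr=[16 15 19 2 24 12] head=1 tail=0 count=5
After op 8 (read()): arr=[16 15 19 2 24 12] head=2 tail=0 count=4
After op 9 (write(21)): arr=[21 15 19 2 24 12] head=2 tail=1 count=5
After op 10 (write(25)): arr=[21 25 19 2 24 12] head=2 tail=2 count=6
After op 11 (write(8)): arr=[21 25 8 2 24 12] head=3 tail=3 count=6
After op 12 (read()): arr=[21 25 8 2 24 12] head=4 tail=3 count=5
After op 13 (read()): arr=[21 25 8 2 24 12] head=5 tail=3 count=4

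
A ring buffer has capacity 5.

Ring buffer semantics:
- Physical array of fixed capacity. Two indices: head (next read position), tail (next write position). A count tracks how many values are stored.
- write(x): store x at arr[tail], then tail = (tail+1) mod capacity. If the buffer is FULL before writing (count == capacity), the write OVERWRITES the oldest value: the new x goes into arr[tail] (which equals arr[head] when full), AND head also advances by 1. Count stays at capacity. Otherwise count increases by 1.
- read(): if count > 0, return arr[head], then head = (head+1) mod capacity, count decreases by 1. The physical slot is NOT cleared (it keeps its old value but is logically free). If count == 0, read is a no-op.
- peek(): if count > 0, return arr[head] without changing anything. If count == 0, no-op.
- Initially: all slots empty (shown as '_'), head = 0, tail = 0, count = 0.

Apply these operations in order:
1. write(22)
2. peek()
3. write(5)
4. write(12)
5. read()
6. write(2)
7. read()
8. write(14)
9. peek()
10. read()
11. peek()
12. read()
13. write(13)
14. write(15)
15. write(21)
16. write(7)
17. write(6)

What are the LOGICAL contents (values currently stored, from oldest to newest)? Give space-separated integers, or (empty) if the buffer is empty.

After op 1 (write(22)): arr=[22 _ _ _ _] head=0 tail=1 count=1
After op 2 (peek()): arr=[22 _ _ _ _] head=0 tail=1 count=1
After op 3 (write(5)): arr=[22 5 _ _ _] head=0 tail=2 count=2
After op 4 (write(12)): arr=[22 5 12 _ _] head=0 tail=3 count=3
After op 5 (read()): arr=[22 5 12 _ _] head=1 tail=3 count=2
After op 6 (write(2)): arr=[22 5 12 2 _] head=1 tail=4 count=3
After op 7 (read()): arr=[22 5 12 2 _] head=2 tail=4 count=2
After op 8 (write(14)): arr=[22 5 12 2 14] head=2 tail=0 count=3
After op 9 (peek()): arr=[22 5 12 2 14] head=2 tail=0 count=3
After op 10 (read()): arr=[22 5 12 2 14] head=3 tail=0 count=2
After op 11 (peek()): arr=[22 5 12 2 14] head=3 tail=0 count=2
After op 12 (read()): arr=[22 5 12 2 14] head=4 tail=0 count=1
After op 13 (write(13)): arr=[13 5 12 2 14] head=4 tail=1 count=2
After op 14 (write(15)): arr=[13 15 12 2 14] head=4 tail=2 count=3
After op 15 (write(21)): arr=[13 15 21 2 14] head=4 tail=3 count=4
After op 16 (write(7)): arr=[13 15 21 7 14] head=4 tail=4 count=5
After op 17 (write(6)): arr=[13 15 21 7 6] head=0 tail=0 count=5

Answer: 13 15 21 7 6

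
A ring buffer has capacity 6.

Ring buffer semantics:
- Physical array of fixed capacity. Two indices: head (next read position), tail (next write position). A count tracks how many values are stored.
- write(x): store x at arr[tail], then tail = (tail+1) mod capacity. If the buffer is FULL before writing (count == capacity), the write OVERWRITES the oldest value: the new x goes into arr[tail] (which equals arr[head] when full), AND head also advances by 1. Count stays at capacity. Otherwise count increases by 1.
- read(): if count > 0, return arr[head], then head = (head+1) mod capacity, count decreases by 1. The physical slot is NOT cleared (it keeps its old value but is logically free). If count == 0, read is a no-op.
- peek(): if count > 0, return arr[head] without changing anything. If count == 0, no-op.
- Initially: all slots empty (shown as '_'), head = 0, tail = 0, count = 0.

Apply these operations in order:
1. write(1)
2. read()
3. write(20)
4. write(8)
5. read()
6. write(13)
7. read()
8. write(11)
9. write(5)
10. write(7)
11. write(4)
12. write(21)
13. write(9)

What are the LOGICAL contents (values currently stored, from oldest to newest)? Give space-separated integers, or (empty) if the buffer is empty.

After op 1 (write(1)): arr=[1 _ _ _ _ _] head=0 tail=1 count=1
After op 2 (read()): arr=[1 _ _ _ _ _] head=1 tail=1 count=0
After op 3 (write(20)): arr=[1 20 _ _ _ _] head=1 tail=2 count=1
After op 4 (write(8)): arr=[1 20 8 _ _ _] head=1 tail=3 count=2
After op 5 (read()): arr=[1 20 8 _ _ _] head=2 tail=3 count=1
After op 6 (write(13)): arr=[1 20 8 13 _ _] head=2 tail=4 count=2
After op 7 (read()): arr=[1 20 8 13 _ _] head=3 tail=4 count=1
After op 8 (write(11)): arr=[1 20 8 13 11 _] head=3 tail=5 count=2
After op 9 (write(5)): arr=[1 20 8 13 11 5] head=3 tail=0 count=3
After op 10 (write(7)): arr=[7 20 8 13 11 5] head=3 tail=1 count=4
After op 11 (write(4)): arr=[7 4 8 13 11 5] head=3 tail=2 count=5
After op 12 (write(21)): arr=[7 4 21 13 11 5] head=3 tail=3 count=6
After op 13 (write(9)): arr=[7 4 21 9 11 5] head=4 tail=4 count=6

Answer: 11 5 7 4 21 9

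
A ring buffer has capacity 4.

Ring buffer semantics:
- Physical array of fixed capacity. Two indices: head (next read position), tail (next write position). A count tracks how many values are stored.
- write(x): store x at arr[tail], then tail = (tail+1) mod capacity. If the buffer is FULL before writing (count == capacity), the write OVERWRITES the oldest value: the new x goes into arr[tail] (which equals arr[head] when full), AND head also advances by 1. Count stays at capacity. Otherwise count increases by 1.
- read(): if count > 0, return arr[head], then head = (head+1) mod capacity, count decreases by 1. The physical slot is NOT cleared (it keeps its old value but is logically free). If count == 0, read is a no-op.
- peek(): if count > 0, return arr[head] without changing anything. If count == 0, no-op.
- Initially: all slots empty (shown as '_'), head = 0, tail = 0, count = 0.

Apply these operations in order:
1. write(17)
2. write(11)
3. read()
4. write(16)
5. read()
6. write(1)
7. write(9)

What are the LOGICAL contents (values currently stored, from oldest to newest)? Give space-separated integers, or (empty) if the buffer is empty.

After op 1 (write(17)): arr=[17 _ _ _] head=0 tail=1 count=1
After op 2 (write(11)): arr=[17 11 _ _] head=0 tail=2 count=2
After op 3 (read()): arr=[17 11 _ _] head=1 tail=2 count=1
After op 4 (write(16)): arr=[17 11 16 _] head=1 tail=3 count=2
After op 5 (read()): arr=[17 11 16 _] head=2 tail=3 count=1
After op 6 (write(1)): arr=[17 11 16 1] head=2 tail=0 count=2
After op 7 (write(9)): arr=[9 11 16 1] head=2 tail=1 count=3

Answer: 16 1 9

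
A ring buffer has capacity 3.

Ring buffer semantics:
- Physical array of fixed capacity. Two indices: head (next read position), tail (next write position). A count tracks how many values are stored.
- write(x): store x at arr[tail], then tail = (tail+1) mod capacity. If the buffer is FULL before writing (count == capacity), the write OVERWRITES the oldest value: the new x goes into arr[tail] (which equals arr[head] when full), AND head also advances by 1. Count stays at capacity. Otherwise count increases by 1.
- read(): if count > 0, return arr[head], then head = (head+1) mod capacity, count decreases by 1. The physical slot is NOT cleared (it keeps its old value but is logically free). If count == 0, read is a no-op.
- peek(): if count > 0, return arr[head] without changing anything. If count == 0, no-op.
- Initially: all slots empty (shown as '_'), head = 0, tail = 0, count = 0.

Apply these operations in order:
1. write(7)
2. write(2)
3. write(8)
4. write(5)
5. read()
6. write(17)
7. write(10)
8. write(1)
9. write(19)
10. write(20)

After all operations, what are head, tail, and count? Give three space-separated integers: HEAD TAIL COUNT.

Answer: 0 0 3

Derivation:
After op 1 (write(7)): arr=[7 _ _] head=0 tail=1 count=1
After op 2 (write(2)): arr=[7 2 _] head=0 tail=2 count=2
After op 3 (write(8)): arr=[7 2 8] head=0 tail=0 count=3
After op 4 (write(5)): arr=[5 2 8] head=1 tail=1 count=3
After op 5 (read()): arr=[5 2 8] head=2 tail=1 count=2
After op 6 (write(17)): arr=[5 17 8] head=2 tail=2 count=3
After op 7 (write(10)): arr=[5 17 10] head=0 tail=0 count=3
After op 8 (write(1)): arr=[1 17 10] head=1 tail=1 count=3
After op 9 (write(19)): arr=[1 19 10] head=2 tail=2 count=3
After op 10 (write(20)): arr=[1 19 20] head=0 tail=0 count=3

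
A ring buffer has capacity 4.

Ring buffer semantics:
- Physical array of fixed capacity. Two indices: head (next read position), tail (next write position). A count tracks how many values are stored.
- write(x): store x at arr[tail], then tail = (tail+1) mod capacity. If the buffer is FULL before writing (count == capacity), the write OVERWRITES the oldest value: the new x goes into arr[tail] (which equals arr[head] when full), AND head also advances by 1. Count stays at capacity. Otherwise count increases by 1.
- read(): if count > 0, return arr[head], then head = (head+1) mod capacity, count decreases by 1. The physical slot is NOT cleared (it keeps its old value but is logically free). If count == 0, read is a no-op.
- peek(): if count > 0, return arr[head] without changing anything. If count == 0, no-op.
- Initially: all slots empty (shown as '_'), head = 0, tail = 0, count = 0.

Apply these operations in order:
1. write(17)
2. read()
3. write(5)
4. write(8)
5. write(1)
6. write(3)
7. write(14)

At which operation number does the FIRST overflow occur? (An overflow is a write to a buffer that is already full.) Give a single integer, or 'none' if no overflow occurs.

Answer: 7

Derivation:
After op 1 (write(17)): arr=[17 _ _ _] head=0 tail=1 count=1
After op 2 (read()): arr=[17 _ _ _] head=1 tail=1 count=0
After op 3 (write(5)): arr=[17 5 _ _] head=1 tail=2 count=1
After op 4 (write(8)): arr=[17 5 8 _] head=1 tail=3 count=2
After op 5 (write(1)): arr=[17 5 8 1] head=1 tail=0 count=3
After op 6 (write(3)): arr=[3 5 8 1] head=1 tail=1 count=4
After op 7 (write(14)): arr=[3 14 8 1] head=2 tail=2 count=4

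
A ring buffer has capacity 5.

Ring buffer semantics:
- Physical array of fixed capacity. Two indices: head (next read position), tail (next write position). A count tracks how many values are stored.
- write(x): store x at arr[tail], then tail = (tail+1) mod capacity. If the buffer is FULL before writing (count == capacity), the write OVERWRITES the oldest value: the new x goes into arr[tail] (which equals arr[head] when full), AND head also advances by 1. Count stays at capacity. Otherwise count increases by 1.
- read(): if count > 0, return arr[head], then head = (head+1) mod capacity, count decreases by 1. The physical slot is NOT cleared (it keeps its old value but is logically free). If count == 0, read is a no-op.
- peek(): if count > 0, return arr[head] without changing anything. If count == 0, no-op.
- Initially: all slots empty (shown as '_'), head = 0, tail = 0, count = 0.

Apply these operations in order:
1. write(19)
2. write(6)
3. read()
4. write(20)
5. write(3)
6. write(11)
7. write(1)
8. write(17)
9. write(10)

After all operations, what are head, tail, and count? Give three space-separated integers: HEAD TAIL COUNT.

Answer: 3 3 5

Derivation:
After op 1 (write(19)): arr=[19 _ _ _ _] head=0 tail=1 count=1
After op 2 (write(6)): arr=[19 6 _ _ _] head=0 tail=2 count=2
After op 3 (read()): arr=[19 6 _ _ _] head=1 tail=2 count=1
After op 4 (write(20)): arr=[19 6 20 _ _] head=1 tail=3 count=2
After op 5 (write(3)): arr=[19 6 20 3 _] head=1 tail=4 count=3
After op 6 (write(11)): arr=[19 6 20 3 11] head=1 tail=0 count=4
After op 7 (write(1)): arr=[1 6 20 3 11] head=1 tail=1 count=5
After op 8 (write(17)): arr=[1 17 20 3 11] head=2 tail=2 count=5
After op 9 (write(10)): arr=[1 17 10 3 11] head=3 tail=3 count=5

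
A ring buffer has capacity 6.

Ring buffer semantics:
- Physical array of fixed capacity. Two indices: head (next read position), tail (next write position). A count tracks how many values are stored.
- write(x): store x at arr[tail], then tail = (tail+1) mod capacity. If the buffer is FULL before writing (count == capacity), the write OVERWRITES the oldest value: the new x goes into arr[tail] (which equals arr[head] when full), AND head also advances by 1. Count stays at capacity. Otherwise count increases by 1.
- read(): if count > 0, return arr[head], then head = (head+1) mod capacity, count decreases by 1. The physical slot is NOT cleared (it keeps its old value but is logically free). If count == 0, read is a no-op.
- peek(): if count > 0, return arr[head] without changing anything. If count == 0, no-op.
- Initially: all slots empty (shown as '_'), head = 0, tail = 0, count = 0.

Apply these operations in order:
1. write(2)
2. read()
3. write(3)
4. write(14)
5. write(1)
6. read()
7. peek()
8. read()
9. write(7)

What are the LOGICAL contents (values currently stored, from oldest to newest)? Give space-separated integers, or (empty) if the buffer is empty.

Answer: 1 7

Derivation:
After op 1 (write(2)): arr=[2 _ _ _ _ _] head=0 tail=1 count=1
After op 2 (read()): arr=[2 _ _ _ _ _] head=1 tail=1 count=0
After op 3 (write(3)): arr=[2 3 _ _ _ _] head=1 tail=2 count=1
After op 4 (write(14)): arr=[2 3 14 _ _ _] head=1 tail=3 count=2
After op 5 (write(1)): arr=[2 3 14 1 _ _] head=1 tail=4 count=3
After op 6 (read()): arr=[2 3 14 1 _ _] head=2 tail=4 count=2
After op 7 (peek()): arr=[2 3 14 1 _ _] head=2 tail=4 count=2
After op 8 (read()): arr=[2 3 14 1 _ _] head=3 tail=4 count=1
After op 9 (write(7)): arr=[2 3 14 1 7 _] head=3 tail=5 count=2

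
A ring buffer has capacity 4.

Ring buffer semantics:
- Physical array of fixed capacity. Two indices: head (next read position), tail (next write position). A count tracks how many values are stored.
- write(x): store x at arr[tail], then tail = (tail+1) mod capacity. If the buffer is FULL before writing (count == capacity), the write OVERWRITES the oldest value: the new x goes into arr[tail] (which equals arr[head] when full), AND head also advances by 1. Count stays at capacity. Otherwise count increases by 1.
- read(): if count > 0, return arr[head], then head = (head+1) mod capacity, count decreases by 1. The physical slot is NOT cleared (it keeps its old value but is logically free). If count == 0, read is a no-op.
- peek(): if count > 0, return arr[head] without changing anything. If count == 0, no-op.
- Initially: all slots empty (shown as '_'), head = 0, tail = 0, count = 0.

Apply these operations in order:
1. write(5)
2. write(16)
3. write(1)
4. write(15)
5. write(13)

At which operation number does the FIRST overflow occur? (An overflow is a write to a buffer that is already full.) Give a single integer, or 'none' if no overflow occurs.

After op 1 (write(5)): arr=[5 _ _ _] head=0 tail=1 count=1
After op 2 (write(16)): arr=[5 16 _ _] head=0 tail=2 count=2
After op 3 (write(1)): arr=[5 16 1 _] head=0 tail=3 count=3
After op 4 (write(15)): arr=[5 16 1 15] head=0 tail=0 count=4
After op 5 (write(13)): arr=[13 16 1 15] head=1 tail=1 count=4

Answer: 5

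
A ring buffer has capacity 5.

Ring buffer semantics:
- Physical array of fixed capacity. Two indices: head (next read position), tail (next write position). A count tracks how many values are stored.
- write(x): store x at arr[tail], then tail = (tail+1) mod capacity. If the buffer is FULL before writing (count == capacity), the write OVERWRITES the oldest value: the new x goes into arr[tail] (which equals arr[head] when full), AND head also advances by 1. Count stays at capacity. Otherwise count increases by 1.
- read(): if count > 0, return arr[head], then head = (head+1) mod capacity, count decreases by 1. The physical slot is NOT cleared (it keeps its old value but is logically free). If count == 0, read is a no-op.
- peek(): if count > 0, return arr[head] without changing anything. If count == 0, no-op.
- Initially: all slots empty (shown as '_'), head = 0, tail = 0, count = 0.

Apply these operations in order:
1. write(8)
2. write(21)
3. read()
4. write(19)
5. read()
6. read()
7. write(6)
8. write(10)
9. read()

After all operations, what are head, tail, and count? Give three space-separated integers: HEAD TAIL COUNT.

After op 1 (write(8)): arr=[8 _ _ _ _] head=0 tail=1 count=1
After op 2 (write(21)): arr=[8 21 _ _ _] head=0 tail=2 count=2
After op 3 (read()): arr=[8 21 _ _ _] head=1 tail=2 count=1
After op 4 (write(19)): arr=[8 21 19 _ _] head=1 tail=3 count=2
After op 5 (read()): arr=[8 21 19 _ _] head=2 tail=3 count=1
After op 6 (read()): arr=[8 21 19 _ _] head=3 tail=3 count=0
After op 7 (write(6)): arr=[8 21 19 6 _] head=3 tail=4 count=1
After op 8 (write(10)): arr=[8 21 19 6 10] head=3 tail=0 count=2
After op 9 (read()): arr=[8 21 19 6 10] head=4 tail=0 count=1

Answer: 4 0 1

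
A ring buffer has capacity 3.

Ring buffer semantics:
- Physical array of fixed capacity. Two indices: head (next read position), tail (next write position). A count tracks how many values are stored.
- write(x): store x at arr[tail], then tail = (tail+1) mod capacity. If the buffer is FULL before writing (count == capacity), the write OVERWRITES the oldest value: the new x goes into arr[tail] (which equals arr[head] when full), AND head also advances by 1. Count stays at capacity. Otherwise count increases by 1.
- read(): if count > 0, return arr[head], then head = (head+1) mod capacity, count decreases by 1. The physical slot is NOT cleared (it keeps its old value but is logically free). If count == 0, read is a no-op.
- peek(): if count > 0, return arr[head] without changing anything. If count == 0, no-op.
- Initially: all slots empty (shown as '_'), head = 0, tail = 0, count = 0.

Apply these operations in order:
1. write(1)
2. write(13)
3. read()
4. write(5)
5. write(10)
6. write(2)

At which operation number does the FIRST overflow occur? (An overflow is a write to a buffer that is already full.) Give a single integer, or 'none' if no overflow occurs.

Answer: 6

Derivation:
After op 1 (write(1)): arr=[1 _ _] head=0 tail=1 count=1
After op 2 (write(13)): arr=[1 13 _] head=0 tail=2 count=2
After op 3 (read()): arr=[1 13 _] head=1 tail=2 count=1
After op 4 (write(5)): arr=[1 13 5] head=1 tail=0 count=2
After op 5 (write(10)): arr=[10 13 5] head=1 tail=1 count=3
After op 6 (write(2)): arr=[10 2 5] head=2 tail=2 count=3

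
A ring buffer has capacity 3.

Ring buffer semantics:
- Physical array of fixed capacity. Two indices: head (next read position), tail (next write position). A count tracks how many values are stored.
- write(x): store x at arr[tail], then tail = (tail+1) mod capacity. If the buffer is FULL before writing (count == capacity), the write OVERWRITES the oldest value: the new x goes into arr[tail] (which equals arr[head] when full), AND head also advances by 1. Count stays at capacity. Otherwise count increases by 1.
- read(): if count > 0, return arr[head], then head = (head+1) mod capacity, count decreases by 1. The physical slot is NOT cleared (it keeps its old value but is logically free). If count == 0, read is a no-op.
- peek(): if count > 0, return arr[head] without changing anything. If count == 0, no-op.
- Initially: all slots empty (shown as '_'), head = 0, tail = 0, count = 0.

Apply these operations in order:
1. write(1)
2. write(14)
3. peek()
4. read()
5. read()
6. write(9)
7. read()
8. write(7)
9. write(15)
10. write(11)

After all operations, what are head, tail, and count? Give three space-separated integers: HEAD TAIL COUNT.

After op 1 (write(1)): arr=[1 _ _] head=0 tail=1 count=1
After op 2 (write(14)): arr=[1 14 _] head=0 tail=2 count=2
After op 3 (peek()): arr=[1 14 _] head=0 tail=2 count=2
After op 4 (read()): arr=[1 14 _] head=1 tail=2 count=1
After op 5 (read()): arr=[1 14 _] head=2 tail=2 count=0
After op 6 (write(9)): arr=[1 14 9] head=2 tail=0 count=1
After op 7 (read()): arr=[1 14 9] head=0 tail=0 count=0
After op 8 (write(7)): arr=[7 14 9] head=0 tail=1 count=1
After op 9 (write(15)): arr=[7 15 9] head=0 tail=2 count=2
After op 10 (write(11)): arr=[7 15 11] head=0 tail=0 count=3

Answer: 0 0 3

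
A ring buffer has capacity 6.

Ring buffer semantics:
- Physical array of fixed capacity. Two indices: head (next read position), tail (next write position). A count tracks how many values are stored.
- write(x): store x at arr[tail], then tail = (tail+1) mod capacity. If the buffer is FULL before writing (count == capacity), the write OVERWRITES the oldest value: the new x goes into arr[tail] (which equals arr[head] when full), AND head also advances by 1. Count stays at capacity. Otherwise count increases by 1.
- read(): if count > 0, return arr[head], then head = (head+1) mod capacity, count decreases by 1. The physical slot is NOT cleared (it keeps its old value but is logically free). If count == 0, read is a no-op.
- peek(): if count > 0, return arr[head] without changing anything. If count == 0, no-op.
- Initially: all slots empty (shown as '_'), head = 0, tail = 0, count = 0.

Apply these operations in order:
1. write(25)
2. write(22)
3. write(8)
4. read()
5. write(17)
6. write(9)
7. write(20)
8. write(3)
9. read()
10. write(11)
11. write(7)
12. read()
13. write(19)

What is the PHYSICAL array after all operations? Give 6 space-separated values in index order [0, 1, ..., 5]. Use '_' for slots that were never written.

After op 1 (write(25)): arr=[25 _ _ _ _ _] head=0 tail=1 count=1
After op 2 (write(22)): arr=[25 22 _ _ _ _] head=0 tail=2 count=2
After op 3 (write(8)): arr=[25 22 8 _ _ _] head=0 tail=3 count=3
After op 4 (read()): arr=[25 22 8 _ _ _] head=1 tail=3 count=2
After op 5 (write(17)): arr=[25 22 8 17 _ _] head=1 tail=4 count=3
After op 6 (write(9)): arr=[25 22 8 17 9 _] head=1 tail=5 count=4
After op 7 (write(20)): arr=[25 22 8 17 9 20] head=1 tail=0 count=5
After op 8 (write(3)): arr=[3 22 8 17 9 20] head=1 tail=1 count=6
After op 9 (read()): arr=[3 22 8 17 9 20] head=2 tail=1 count=5
After op 10 (write(11)): arr=[3 11 8 17 9 20] head=2 tail=2 count=6
After op 11 (write(7)): arr=[3 11 7 17 9 20] head=3 tail=3 count=6
After op 12 (read()): arr=[3 11 7 17 9 20] head=4 tail=3 count=5
After op 13 (write(19)): arr=[3 11 7 19 9 20] head=4 tail=4 count=6

Answer: 3 11 7 19 9 20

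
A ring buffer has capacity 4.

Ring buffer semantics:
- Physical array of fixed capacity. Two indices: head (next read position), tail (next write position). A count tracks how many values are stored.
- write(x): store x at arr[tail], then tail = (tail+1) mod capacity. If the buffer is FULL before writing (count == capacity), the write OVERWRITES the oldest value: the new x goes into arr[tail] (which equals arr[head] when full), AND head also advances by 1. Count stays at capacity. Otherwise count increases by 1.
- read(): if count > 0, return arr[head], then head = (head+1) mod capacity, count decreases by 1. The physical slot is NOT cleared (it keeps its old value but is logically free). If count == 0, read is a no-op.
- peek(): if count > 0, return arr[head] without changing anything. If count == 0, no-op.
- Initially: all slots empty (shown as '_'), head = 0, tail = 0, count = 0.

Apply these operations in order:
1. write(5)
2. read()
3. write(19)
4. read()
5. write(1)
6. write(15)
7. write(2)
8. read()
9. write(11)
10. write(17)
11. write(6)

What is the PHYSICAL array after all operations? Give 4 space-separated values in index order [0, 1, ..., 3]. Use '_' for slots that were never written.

After op 1 (write(5)): arr=[5 _ _ _] head=0 tail=1 count=1
After op 2 (read()): arr=[5 _ _ _] head=1 tail=1 count=0
After op 3 (write(19)): arr=[5 19 _ _] head=1 tail=2 count=1
After op 4 (read()): arr=[5 19 _ _] head=2 tail=2 count=0
After op 5 (write(1)): arr=[5 19 1 _] head=2 tail=3 count=1
After op 6 (write(15)): arr=[5 19 1 15] head=2 tail=0 count=2
After op 7 (write(2)): arr=[2 19 1 15] head=2 tail=1 count=3
After op 8 (read()): arr=[2 19 1 15] head=3 tail=1 count=2
After op 9 (write(11)): arr=[2 11 1 15] head=3 tail=2 count=3
After op 10 (write(17)): arr=[2 11 17 15] head=3 tail=3 count=4
After op 11 (write(6)): arr=[2 11 17 6] head=0 tail=0 count=4

Answer: 2 11 17 6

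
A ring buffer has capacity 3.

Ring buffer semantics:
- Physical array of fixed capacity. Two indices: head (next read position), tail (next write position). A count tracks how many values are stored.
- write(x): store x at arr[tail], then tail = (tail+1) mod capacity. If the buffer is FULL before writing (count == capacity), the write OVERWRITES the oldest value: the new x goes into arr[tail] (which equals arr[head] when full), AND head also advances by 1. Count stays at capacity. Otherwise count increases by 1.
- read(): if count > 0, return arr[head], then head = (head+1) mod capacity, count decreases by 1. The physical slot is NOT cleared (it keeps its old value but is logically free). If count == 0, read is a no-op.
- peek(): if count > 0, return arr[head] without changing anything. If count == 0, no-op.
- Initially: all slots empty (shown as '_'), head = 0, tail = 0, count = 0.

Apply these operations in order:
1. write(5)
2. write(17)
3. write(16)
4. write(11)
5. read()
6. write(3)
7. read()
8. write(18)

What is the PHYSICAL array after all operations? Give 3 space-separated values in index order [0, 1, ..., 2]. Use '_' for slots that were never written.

Answer: 11 3 18

Derivation:
After op 1 (write(5)): arr=[5 _ _] head=0 tail=1 count=1
After op 2 (write(17)): arr=[5 17 _] head=0 tail=2 count=2
After op 3 (write(16)): arr=[5 17 16] head=0 tail=0 count=3
After op 4 (write(11)): arr=[11 17 16] head=1 tail=1 count=3
After op 5 (read()): arr=[11 17 16] head=2 tail=1 count=2
After op 6 (write(3)): arr=[11 3 16] head=2 tail=2 count=3
After op 7 (read()): arr=[11 3 16] head=0 tail=2 count=2
After op 8 (write(18)): arr=[11 3 18] head=0 tail=0 count=3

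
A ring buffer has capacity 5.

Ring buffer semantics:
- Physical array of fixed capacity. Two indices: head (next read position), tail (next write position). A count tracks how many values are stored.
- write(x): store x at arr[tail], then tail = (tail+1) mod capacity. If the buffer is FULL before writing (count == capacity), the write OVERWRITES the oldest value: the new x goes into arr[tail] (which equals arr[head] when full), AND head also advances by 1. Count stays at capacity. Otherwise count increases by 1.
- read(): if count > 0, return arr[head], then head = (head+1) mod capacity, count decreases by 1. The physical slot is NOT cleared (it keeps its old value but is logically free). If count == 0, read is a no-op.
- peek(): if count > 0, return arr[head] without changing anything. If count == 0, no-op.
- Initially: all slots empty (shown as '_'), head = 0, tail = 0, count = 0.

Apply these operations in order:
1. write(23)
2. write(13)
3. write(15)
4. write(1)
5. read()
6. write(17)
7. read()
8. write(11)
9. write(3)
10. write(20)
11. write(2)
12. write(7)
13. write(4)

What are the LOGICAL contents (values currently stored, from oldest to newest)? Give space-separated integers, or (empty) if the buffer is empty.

Answer: 3 20 2 7 4

Derivation:
After op 1 (write(23)): arr=[23 _ _ _ _] head=0 tail=1 count=1
After op 2 (write(13)): arr=[23 13 _ _ _] head=0 tail=2 count=2
After op 3 (write(15)): arr=[23 13 15 _ _] head=0 tail=3 count=3
After op 4 (write(1)): arr=[23 13 15 1 _] head=0 tail=4 count=4
After op 5 (read()): arr=[23 13 15 1 _] head=1 tail=4 count=3
After op 6 (write(17)): arr=[23 13 15 1 17] head=1 tail=0 count=4
After op 7 (read()): arr=[23 13 15 1 17] head=2 tail=0 count=3
After op 8 (write(11)): arr=[11 13 15 1 17] head=2 tail=1 count=4
After op 9 (write(3)): arr=[11 3 15 1 17] head=2 tail=2 count=5
After op 10 (write(20)): arr=[11 3 20 1 17] head=3 tail=3 count=5
After op 11 (write(2)): arr=[11 3 20 2 17] head=4 tail=4 count=5
After op 12 (write(7)): arr=[11 3 20 2 7] head=0 tail=0 count=5
After op 13 (write(4)): arr=[4 3 20 2 7] head=1 tail=1 count=5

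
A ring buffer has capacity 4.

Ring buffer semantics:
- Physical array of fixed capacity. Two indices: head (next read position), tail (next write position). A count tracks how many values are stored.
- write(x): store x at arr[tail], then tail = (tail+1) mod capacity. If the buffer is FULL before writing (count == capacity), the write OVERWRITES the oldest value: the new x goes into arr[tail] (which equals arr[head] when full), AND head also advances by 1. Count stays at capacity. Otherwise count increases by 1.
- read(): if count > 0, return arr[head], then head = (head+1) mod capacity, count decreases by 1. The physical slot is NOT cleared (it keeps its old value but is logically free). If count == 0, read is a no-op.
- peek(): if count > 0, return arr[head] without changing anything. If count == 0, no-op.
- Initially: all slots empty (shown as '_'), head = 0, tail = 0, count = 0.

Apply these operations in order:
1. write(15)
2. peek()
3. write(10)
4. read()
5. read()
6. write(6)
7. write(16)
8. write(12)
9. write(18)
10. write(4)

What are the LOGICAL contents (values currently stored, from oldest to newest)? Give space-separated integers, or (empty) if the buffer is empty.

Answer: 16 12 18 4

Derivation:
After op 1 (write(15)): arr=[15 _ _ _] head=0 tail=1 count=1
After op 2 (peek()): arr=[15 _ _ _] head=0 tail=1 count=1
After op 3 (write(10)): arr=[15 10 _ _] head=0 tail=2 count=2
After op 4 (read()): arr=[15 10 _ _] head=1 tail=2 count=1
After op 5 (read()): arr=[15 10 _ _] head=2 tail=2 count=0
After op 6 (write(6)): arr=[15 10 6 _] head=2 tail=3 count=1
After op 7 (write(16)): arr=[15 10 6 16] head=2 tail=0 count=2
After op 8 (write(12)): arr=[12 10 6 16] head=2 tail=1 count=3
After op 9 (write(18)): arr=[12 18 6 16] head=2 tail=2 count=4
After op 10 (write(4)): arr=[12 18 4 16] head=3 tail=3 count=4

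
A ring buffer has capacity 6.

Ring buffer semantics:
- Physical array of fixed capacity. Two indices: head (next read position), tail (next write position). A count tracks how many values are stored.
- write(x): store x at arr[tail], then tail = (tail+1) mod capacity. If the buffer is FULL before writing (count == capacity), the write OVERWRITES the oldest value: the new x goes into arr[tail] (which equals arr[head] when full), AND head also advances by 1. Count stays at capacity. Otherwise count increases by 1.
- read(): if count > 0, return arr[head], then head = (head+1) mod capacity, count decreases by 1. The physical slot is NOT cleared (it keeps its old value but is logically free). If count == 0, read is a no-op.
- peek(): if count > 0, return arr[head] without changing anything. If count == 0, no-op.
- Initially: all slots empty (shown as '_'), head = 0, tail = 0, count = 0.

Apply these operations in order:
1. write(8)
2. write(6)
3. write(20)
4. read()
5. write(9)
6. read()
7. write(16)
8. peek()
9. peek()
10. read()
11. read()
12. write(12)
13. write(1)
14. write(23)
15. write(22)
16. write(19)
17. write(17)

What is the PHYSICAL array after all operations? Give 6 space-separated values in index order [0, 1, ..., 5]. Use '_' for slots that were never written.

Answer: 1 23 22 19 17 12

Derivation:
After op 1 (write(8)): arr=[8 _ _ _ _ _] head=0 tail=1 count=1
After op 2 (write(6)): arr=[8 6 _ _ _ _] head=0 tail=2 count=2
After op 3 (write(20)): arr=[8 6 20 _ _ _] head=0 tail=3 count=3
After op 4 (read()): arr=[8 6 20 _ _ _] head=1 tail=3 count=2
After op 5 (write(9)): arr=[8 6 20 9 _ _] head=1 tail=4 count=3
After op 6 (read()): arr=[8 6 20 9 _ _] head=2 tail=4 count=2
After op 7 (write(16)): arr=[8 6 20 9 16 _] head=2 tail=5 count=3
After op 8 (peek()): arr=[8 6 20 9 16 _] head=2 tail=5 count=3
After op 9 (peek()): arr=[8 6 20 9 16 _] head=2 tail=5 count=3
After op 10 (read()): arr=[8 6 20 9 16 _] head=3 tail=5 count=2
After op 11 (read()): arr=[8 6 20 9 16 _] head=4 tail=5 count=1
After op 12 (write(12)): arr=[8 6 20 9 16 12] head=4 tail=0 count=2
After op 13 (write(1)): arr=[1 6 20 9 16 12] head=4 tail=1 count=3
After op 14 (write(23)): arr=[1 23 20 9 16 12] head=4 tail=2 count=4
After op 15 (write(22)): arr=[1 23 22 9 16 12] head=4 tail=3 count=5
After op 16 (write(19)): arr=[1 23 22 19 16 12] head=4 tail=4 count=6
After op 17 (write(17)): arr=[1 23 22 19 17 12] head=5 tail=5 count=6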